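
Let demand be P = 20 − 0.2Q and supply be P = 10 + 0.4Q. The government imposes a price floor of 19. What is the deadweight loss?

Competitive equilibrium: 20 − 0.2Q = 10 + 0.4Q → Q* = 16.6667, P* = 16.6667.
At the floor P = 19, quantity demanded = (20 − 19)/0.2 = 5.
Sellers' marginal cost at Q' = 5: 10 + 0.4·5 = 12.
ΔQ = 16.6667 − 5 = 11.6667; wedge = 19 − 12 = 7.
Deadweight loss = ½ × 11.6667 × 7 = 40.83.

40.83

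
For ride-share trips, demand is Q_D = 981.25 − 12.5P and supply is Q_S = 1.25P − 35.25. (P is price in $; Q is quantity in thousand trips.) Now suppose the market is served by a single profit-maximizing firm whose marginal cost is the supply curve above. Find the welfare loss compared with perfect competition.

In inverse form: demand P = 78.5 − 0.08Q, supply P = 28.2 + 0.8Q.
Competitive equilibrium: 78.5 − 0.08Q = 28.2 + 0.8Q → Q* = 57.1591, P* = 73.9273.
Marginal revenue: MR = 78.5 − 0.16Q. Set MR = MC: 78.5 − 0.16Q = 28.2 + 0.8Q → Q_m = 52.3958.
Price P_m = 78.5 − 0.08·52.3958 = 74.3083; MC(Q_m) = 28.2 + 0.8·52.3958 = 70.1166.
Competitive Q* = 57.1591, so ΔQ = 4.7633; wedge = 74.3083 − 70.1166 = 4.1917.
Deadweight loss = ½ × 4.7633 × 4.1917 = $9.98 thousand.

$9.98 thousand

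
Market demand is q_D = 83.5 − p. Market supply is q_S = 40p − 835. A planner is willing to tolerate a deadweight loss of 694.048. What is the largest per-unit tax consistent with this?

37.72

In inverse form: demand p = 83.5 − q, supply p = 20.875 + 0.025q.
Competitive equilibrium: 83.5 − q = 20.875 + 0.025q → q* = 61.0976, p* = 22.4024.
A tax t gives Δq = t/1.025 and wedge t, so DWL = t²/2.05.
t²/2.05 = 694.048 → t² = 1422.7984 → t = 37.72.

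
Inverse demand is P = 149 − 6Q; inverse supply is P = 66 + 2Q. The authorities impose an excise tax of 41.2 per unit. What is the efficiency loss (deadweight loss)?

Competitive equilibrium: 149 − 6Q = 66 + 2Q → Q* = 10.375, P* = 86.75.
With the tax, the buyer price exceeds the seller price by 41.2: (149 − 6Q) − (66 + 2Q) = 41.2 → Q' = 5.225.
ΔQ = 10.375 − 5.225 = 5.15; the wedge equals the tax, 41.2.
The triangle = ½ × 5.15 × 41.2 = 106.09.

106.09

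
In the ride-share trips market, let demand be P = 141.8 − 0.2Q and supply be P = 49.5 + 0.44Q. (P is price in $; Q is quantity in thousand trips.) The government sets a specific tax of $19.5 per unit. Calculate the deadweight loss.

$297.07 thousand

Competitive equilibrium: 141.8 − 0.2Q = 49.5 + 0.44Q → Q* = 144.2188, P* = 112.9563.
With the tax, the buyer price exceeds the seller price by 19.5: (141.8 − 0.2Q) − (49.5 + 0.44Q) = 19.5 → Q' = 113.75.
ΔQ = 144.2188 − 113.75 = 30.4688; the wedge equals the tax, 19.5.
Deadweight loss = ½ × 30.4688 × 19.5 = $297.07 thousand.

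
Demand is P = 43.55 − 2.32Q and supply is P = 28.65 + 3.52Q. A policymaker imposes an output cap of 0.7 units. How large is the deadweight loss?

10.01

Competitive equilibrium: 43.55 − 2.32Q = 28.65 + 3.52Q → Q* = 2.5514, P* = 37.6308.
At Q = 0.7: demand price = 43.55 − 2.32·0.7 = 41.926; supply price = 28.65 + 3.52·0.7 = 31.114.
ΔQ = 2.5514 − 0.7 = 1.8514; wedge = 41.926 − 31.114 = 10.812.
DWL = ½ × 1.8514 × 10.812 = 10.01.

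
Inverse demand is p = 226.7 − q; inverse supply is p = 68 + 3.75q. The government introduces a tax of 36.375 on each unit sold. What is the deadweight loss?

Competitive equilibrium: 226.7 − q = 68 + 3.75q → q* = 33.4105, p* = 193.2895.
With the tax, the buyer price exceeds the seller price by 36.375: (226.7 − q) − (68 + 3.75q) = 36.375 → q' = 25.7526.
Δq = 33.4105 − 25.7526 = 7.6579; the wedge equals the tax, 36.375.
Welfare loss = ½ × 7.6579 × 36.375 = 139.28.

139.28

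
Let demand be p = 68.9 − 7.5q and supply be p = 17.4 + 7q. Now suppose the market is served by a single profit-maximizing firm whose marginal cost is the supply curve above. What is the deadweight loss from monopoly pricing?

10.63

Competitive equilibrium: 68.9 − 7.5q = 17.4 + 7q → q* = 3.5517, p* = 42.2621.
Marginal revenue: MR = 68.9 − 15q. Set MR = MC: 68.9 − 15q = 17.4 + 7q → q_m = 2.3409.
Price p_m = 68.9 − 7.5·2.3409 = 51.3433; MC(q_m) = 17.4 + 7·2.3409 = 33.7863.
Competitive q* = 3.5517, so Δq = 1.2108; wedge = 51.3433 − 33.7863 = 17.557.
Welfare loss = ½ × 1.2108 × 17.557 = 10.63.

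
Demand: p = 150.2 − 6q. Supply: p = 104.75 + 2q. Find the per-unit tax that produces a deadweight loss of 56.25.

30

Competitive equilibrium: 150.2 − 6q = 104.75 + 2q → q* = 5.6813, p* = 116.1125.
A tax t gives Δq = t/8 and wedge t, so DWL = t²/16.
t²/16 = 56.25 → t² = 900 → t = 30.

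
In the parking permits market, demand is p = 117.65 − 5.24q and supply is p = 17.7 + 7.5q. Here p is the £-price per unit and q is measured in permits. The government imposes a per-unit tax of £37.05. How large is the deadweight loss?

£53.87

Competitive equilibrium: 117.65 − 5.24q = 17.7 + 7.5q → q* = 7.8454, p* = 76.5403.
With the tax, the buyer price exceeds the seller price by 37.05: (117.65 − 5.24q) − (17.7 + 7.5q) = 37.05 → q' = 4.9372.
Δq = 7.8454 − 4.9372 = 2.9082; the wedge equals the tax, 37.05.
Welfare loss = ½ × 2.9082 × 37.05 = £53.87.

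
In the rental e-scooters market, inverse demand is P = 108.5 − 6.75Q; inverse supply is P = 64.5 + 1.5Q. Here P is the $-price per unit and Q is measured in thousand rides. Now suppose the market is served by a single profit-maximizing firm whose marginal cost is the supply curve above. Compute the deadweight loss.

Competitive equilibrium: 108.5 − 6.75Q = 64.5 + 1.5Q → Q* = 5.3333, P* = 72.5.
Marginal revenue: MR = 108.5 − 13.5Q. Set MR = MC: 108.5 − 13.5Q = 64.5 + 1.5Q → Q_m = 2.9333.
Price P_m = 108.5 − 6.75·2.9333 = 88.7002; MC(Q_m) = 64.5 + 1.5·2.9333 = 68.9.
Competitive Q* = 5.3333, so ΔQ = 2.4; wedge = 88.7002 − 68.9 = 19.8002.
Deadweight loss = ½ × 2.4 × 19.8002 = $23.76 thousand.

$23.76 thousand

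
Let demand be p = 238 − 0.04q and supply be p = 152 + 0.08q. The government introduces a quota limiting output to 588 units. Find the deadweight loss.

Competitive equilibrium: 238 − 0.04q = 152 + 0.08q → q* = 716.6667, p* = 209.3333.
At q = 588: demand price = 238 − 0.04·588 = 214.48; supply price = 152 + 0.08·588 = 199.04.
Δq = 716.6667 − 588 = 128.6667; wedge = 214.48 − 199.04 = 15.44.
Deadweight loss = ½ × 128.6667 × 15.44 = 993.31.

993.31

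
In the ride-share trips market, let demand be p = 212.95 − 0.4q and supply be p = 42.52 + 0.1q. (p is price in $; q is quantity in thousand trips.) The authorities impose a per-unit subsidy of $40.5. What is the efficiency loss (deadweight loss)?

Competitive equilibrium: 212.95 − 0.4q = 42.52 + 0.1q → q* = 340.86, p* = 76.606.
The subsidy lowers effective supply by 40.5: p = 2.02 + 0.1q.
New quantity: 212.95 − 0.4q = 2.02 + 0.1q → q' = 421.86.
Overproduction Δq = 421.86 − 340.86 = 81; wedge = subsidy = 40.5.
Deadweight loss = ½ × 81 × 40.5 = $1640.25 thousand.

$1640.25 thousand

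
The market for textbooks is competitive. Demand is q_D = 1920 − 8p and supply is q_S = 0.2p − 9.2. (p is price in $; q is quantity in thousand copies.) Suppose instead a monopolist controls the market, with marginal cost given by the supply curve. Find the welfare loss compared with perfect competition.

In inverse form: demand p = 240 − 0.125q, supply p = 46 + 5q.
Competitive equilibrium: 240 − 0.125q = 46 + 5q → q* = 37.8537, p* = 235.2683.
Marginal revenue: MR = 240 − 0.25q. Set MR = MC: 240 − 0.25q = 46 + 5q → q_m = 36.9524.
Price p_m = 240 − 0.125·36.9524 = 235.381; MC(q_m) = 46 + 5·36.9524 = 230.762.
Competitive q* = 37.8537, so Δq = 0.9013; wedge = 235.381 − 230.762 = 4.619.
Welfare loss = ½ × 0.9013 × 4.619 = $2.08 thousand.

$2.08 thousand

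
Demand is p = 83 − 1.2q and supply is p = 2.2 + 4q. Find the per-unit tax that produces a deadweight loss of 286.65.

54.6

Competitive equilibrium: 83 − 1.2q = 2.2 + 4q → q* = 15.5385, p* = 64.3538.
A tax t gives Δq = t/5.2 and wedge t, so DWL = t²/10.4.
t²/10.4 = 286.65 → t² = 2981.16 → t = 54.6.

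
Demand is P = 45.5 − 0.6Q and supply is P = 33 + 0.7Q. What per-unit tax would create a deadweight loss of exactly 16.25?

6.5

Competitive equilibrium: 45.5 − 0.6Q = 33 + 0.7Q → Q* = 9.6154, P* = 39.7308.
A tax t gives ΔQ = t/1.3 and wedge t, so DWL = t²/2.6.
t²/2.6 = 16.25 → t² = 42.25 → t = 6.5.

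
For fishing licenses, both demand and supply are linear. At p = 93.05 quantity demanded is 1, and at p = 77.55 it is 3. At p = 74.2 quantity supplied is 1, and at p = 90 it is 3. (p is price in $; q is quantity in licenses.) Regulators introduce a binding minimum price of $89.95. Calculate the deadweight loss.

$5.06

Demand slope = (77.55 − 93.05)/(3 − 1) = −7.75, so p = 100.8 − 7.75q.
Supply slope = (90 − 74.2)/(3 − 1) = 7.9, so p = 66.3 + 7.9q.
Competitive equilibrium: 100.8 − 7.75q = 66.3 + 7.9q → q* = 2.2045, p* = 83.7153.
At the floor p = 89.95, quantity demanded = (100.8 − 89.95)/7.75 = 1.4.
Sellers' marginal cost at q' = 1.4: 66.3 + 7.9·1.4 = 77.36.
Δq = 2.2045 − 1.4 = 0.8045; wedge = 89.95 − 77.36 = 12.59.
Welfare loss = ½ × 0.8045 × 12.59 = $5.06.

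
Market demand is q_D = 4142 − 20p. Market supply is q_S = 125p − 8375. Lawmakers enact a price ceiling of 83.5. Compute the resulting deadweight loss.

In inverse form: demand p = 207.1 − 0.05q, supply p = 67 + 0.008q.
Competitive equilibrium: 207.1 − 0.05q = 67 + 0.008q → q* = 2415.5172, p* = 86.3241.
At the ceiling p = 83.5, quantity supplied = (83.5 − 67)/0.008 = 2062.5.
Willingness to pay at q' = 2062.5: 207.1 − 0.05·2062.5 = 103.975.
Δq = 2415.5172 − 2062.5 = 353.0172; wedge = 103.975 − 83.5 = 20.475.
Welfare loss = ½ × 353.0172 × 20.475 = 3614.01.

3614.01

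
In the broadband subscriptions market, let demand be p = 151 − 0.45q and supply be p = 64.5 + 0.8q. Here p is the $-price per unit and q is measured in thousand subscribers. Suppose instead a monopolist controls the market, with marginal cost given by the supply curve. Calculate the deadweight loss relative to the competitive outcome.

$209.71 thousand

Competitive equilibrium: 151 − 0.45q = 64.5 + 0.8q → q* = 69.2, p* = 119.86.
Marginal revenue: MR = 151 − 0.9q. Set MR = MC: 151 − 0.9q = 64.5 + 0.8q → q_m = 50.8824.
Price p_m = 151 − 0.45·50.8824 = 128.1029; MC(q_m) = 64.5 + 0.8·50.8824 = 105.2059.
Competitive q* = 69.2, so Δq = 18.3176; wedge = 128.1029 − 105.2059 = 22.897.
DWL = ½ × 18.3176 × 22.897 = $209.71 thousand.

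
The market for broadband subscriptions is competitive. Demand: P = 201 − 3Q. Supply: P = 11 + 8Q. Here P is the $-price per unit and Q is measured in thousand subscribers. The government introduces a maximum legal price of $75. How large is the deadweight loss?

Competitive equilibrium: 201 − 3Q = 11 + 8Q → Q* = 17.2727, P* = 149.1818.
At the ceiling P = 75, quantity supplied = (75 − 11)/8 = 8.
Willingness to pay at Q' = 8: 201 − 3·8 = 177.
ΔQ = 17.2727 − 8 = 9.2727; wedge = 177 − 75 = 102.
The triangle = ½ × 9.2727 × 102 = $472.91 thousand.

$472.91 thousand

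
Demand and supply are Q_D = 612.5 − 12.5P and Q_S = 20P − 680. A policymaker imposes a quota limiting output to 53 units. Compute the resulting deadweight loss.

252.97

In inverse form: demand P = 49 − 0.08Q, supply P = 34 + 0.05Q.
Competitive equilibrium: 49 − 0.08Q = 34 + 0.05Q → Q* = 115.3846, P* = 39.7692.
At Q = 53: demand price = 49 − 0.08·53 = 44.76; supply price = 34 + 0.05·53 = 36.65.
ΔQ = 115.3846 − 53 = 62.3846; wedge = 44.76 − 36.65 = 8.11.
DWL = ½ × 62.3846 × 8.11 = 252.97.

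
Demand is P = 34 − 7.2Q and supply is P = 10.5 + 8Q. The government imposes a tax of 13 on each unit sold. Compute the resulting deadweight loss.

Competitive equilibrium: 34 − 7.2Q = 10.5 + 8Q → Q* = 1.5461, P* = 22.8684.
With the tax, the buyer price exceeds the seller price by 13: (34 − 7.2Q) − (10.5 + 8Q) = 13 → Q' = 0.6908.
ΔQ = 1.5461 − 0.6908 = 0.8553; the wedge equals the tax, 13.
Deadweight loss = ½ × 0.8553 × 13 = 5.56.

5.56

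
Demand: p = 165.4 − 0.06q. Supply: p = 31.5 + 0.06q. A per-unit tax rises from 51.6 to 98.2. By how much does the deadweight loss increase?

Competitive equilibrium: 165.4 − 0.06q = 31.5 + 0.06q → q* = 1115.8333, p* = 98.45.
For a per-unit tax t: Δq = t/0.12, so DWL = ½·t·(t/0.12) = t²/0.24.
At t = 51.6: DWL = 11094. At t = 98.2: DWL = 40180.167.
Increase = 40180.167 − 11094 = 29086.17.

29086.17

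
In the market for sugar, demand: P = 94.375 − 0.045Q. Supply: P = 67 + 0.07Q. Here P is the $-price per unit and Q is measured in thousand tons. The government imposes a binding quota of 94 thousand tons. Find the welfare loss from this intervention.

$1193.04 thousand

Competitive equilibrium: 94.375 − 0.045Q = 67 + 0.07Q → Q* = 238.0435, P* = 83.663.
At Q = 94: demand price = 94.375 − 0.045·94 = 90.145; supply price = 67 + 0.07·94 = 73.58.
ΔQ = 238.0435 − 94 = 144.0435; wedge = 90.145 − 73.58 = 16.565.
Deadweight loss = ½ × 144.0435 × 16.565 = $1193.04 thousand.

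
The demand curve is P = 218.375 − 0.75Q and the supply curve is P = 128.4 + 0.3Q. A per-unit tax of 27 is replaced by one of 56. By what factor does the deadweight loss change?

4.302

Competitive equilibrium: 218.375 − 0.75Q = 128.4 + 0.3Q → Q* = 85.6905, P* = 154.1071.
For a per-unit tax t: ΔQ = t/1.05, so DWL = ½·t·(t/1.05) = t²/2.1.
At t = 27: DWL = 347.143. At t = 56: DWL = 1493.333.
Ratio = (56/27)² = 4.302.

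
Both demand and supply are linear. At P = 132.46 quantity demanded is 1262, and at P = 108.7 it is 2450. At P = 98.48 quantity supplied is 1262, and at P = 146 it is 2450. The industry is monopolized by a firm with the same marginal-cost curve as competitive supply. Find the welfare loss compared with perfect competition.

Demand slope = (108.7 − 132.46)/(2450 − 1262) = −0.02, so P = 157.7 − 0.02Q.
Supply slope = (146 − 98.48)/(2450 − 1262) = 0.04, so P = 48 + 0.04Q.
Competitive equilibrium: 157.7 − 0.02Q = 48 + 0.04Q → Q* = 1828.33333, P* = 121.13333.
Marginal revenue: MR = 157.7 − 0.04Q. Set MR = MC: 157.7 − 0.04Q = 48 + 0.04Q → Q_m = 1371.25.
Price P_m = 157.7 − 0.02·1371.25 = 130.275; MC(Q_m) = 48 + 0.04·1371.25 = 102.85.
Competitive Q* = 1828.33333, so ΔQ = 457.08333; wedge = 130.275 − 102.85 = 27.425.
Welfare loss = ½ × 457.08333 × 27.425 = 6267.76.

6267.76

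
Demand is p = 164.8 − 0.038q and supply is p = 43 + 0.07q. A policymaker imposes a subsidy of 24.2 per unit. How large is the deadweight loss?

Competitive equilibrium: 164.8 − 0.038q = 43 + 0.07q → q* = 1127.7778, p* = 121.9444.
The subsidy lowers effective supply by 24.2: p = 18.8 + 0.07q.
New quantity: 164.8 − 0.038q = 18.8 + 0.07q → q' = 1351.8519.
Overproduction Δq = 1351.8519 − 1127.7778 = 224.0741; wedge = subsidy = 24.2.
DWL = ½ × 224.0741 × 24.2 = 2711.30.

2711.30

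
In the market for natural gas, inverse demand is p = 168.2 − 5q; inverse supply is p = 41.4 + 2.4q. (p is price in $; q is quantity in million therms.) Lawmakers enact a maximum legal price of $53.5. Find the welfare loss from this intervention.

Competitive equilibrium: 168.2 − 5q = 41.4 + 2.4q → q* = 17.1351, p* = 82.5243.
At the ceiling p = 53.5, quantity supplied = (53.5 − 41.4)/2.4 = 5.0417.
Willingness to pay at q' = 5.0417: 168.2 − 5·5.0417 = 142.9915.
Δq = 17.1351 − 5.0417 = 12.0934; wedge = 142.9915 − 53.5 = 89.4915.
Deadweight loss = ½ × 12.0934 × 89.4915 = $541.13 million.

$541.13 million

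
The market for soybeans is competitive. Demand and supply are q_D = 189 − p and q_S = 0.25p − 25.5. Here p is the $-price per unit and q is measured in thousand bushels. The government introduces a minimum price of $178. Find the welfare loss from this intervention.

$102.40 thousand

In inverse form: demand p = 189 − q, supply p = 102 + 4q.
Competitive equilibrium: 189 − q = 102 + 4q → q* = 17.4, p* = 171.6.
At the floor p = 178, quantity demanded = (189 − 178)/1 = 11.
Sellers' marginal cost at q' = 11: 102 + 4·11 = 146.
Δq = 17.4 − 11 = 6.4; wedge = 178 − 146 = 32.
The triangle = ½ × 6.4 × 32 = $102.40 thousand.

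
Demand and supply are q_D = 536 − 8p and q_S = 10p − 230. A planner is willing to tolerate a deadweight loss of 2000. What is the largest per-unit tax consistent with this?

30

In inverse form: demand p = 67 − 0.125q, supply p = 23 + 0.1q.
Competitive equilibrium: 67 − 0.125q = 23 + 0.1q → q* = 195.5556, p* = 42.5556.
A tax t gives Δq = t/0.225 and wedge t, so DWL = t²/0.45.
t²/0.45 = 2000 → t² = 900 → t = 30.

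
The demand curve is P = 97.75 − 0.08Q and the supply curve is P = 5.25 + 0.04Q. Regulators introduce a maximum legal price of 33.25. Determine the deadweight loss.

Competitive equilibrium: 97.75 − 0.08Q = 5.25 + 0.04Q → Q* = 770.8333, P* = 36.0833.
At the ceiling P = 33.25, quantity supplied = (33.25 − 5.25)/0.04 = 700.
Willingness to pay at Q' = 700: 97.75 − 0.08·700 = 41.75.
ΔQ = 770.8333 − 700 = 70.8333; wedge = 41.75 − 33.25 = 8.5.
DWL = ½ × 70.8333 × 8.5 = 301.04.

301.04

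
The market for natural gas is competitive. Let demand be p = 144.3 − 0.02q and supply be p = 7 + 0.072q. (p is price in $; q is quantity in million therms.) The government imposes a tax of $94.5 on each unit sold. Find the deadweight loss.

$48533.97 million

Competitive equilibrium: 144.3 − 0.02q = 7 + 0.072q → q* = 1492.3913, p* = 114.4522.
With the tax, the buyer price exceeds the seller price by 94.5: (144.3 − 0.02q) − (7 + 0.072q) = 94.5 → q' = 465.2174.
Δq = 1492.3913 − 465.2174 = 1027.1739; the wedge equals the tax, 94.5.
Deadweight loss = ½ × 1027.1739 × 94.5 = $48533.97 million.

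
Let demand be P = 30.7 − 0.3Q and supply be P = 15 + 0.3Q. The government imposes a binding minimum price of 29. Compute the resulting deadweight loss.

126.075

Competitive equilibrium: 30.7 − 0.3Q = 15 + 0.3Q → Q* = 26.1667, P* = 22.85.
At the floor P = 29, quantity demanded = (30.7 − 29)/0.3 = 5.6667.
Sellers' marginal cost at Q' = 5.6667: 15 + 0.3·5.6667 = 16.7.
ΔQ = 26.1667 − 5.6667 = 20.5; wedge = 29 − 16.7 = 12.3.
Welfare loss = ½ × 20.5 × 12.3 = 126.075.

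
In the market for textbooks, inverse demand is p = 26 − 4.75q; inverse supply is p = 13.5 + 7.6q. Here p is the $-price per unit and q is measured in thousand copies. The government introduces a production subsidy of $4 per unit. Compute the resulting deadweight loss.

Competitive equilibrium: 26 − 4.75q = 13.5 + 7.6q → q* = 1.0121, p* = 21.1923.
The subsidy lowers effective supply by 4: p = 9.5 + 7.6q.
New quantity: 26 − 4.75q = 9.5 + 7.6q → q' = 1.336.
Overproduction Δq = 1.336 − 1.0121 = 0.3239; wedge = subsidy = 4.
Deadweight loss = ½ × 0.3239 × 4 = $0.65 thousand.

$0.65 thousand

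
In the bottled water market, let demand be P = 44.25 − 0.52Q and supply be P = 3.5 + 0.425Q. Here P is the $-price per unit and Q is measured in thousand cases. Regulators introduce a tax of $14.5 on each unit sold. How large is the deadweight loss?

Competitive equilibrium: 44.25 − 0.52Q = 3.5 + 0.425Q → Q* = 43.1217, P* = 21.8267.
With the tax, the buyer price exceeds the seller price by 14.5: (44.25 − 0.52Q) − (3.5 + 0.425Q) = 14.5 → Q' = 27.7778.
ΔQ = 43.1217 − 27.7778 = 15.3439; the wedge equals the tax, 14.5.
Deadweight loss = ½ × 15.3439 × 14.5 = $111.24 thousand.

$111.24 thousand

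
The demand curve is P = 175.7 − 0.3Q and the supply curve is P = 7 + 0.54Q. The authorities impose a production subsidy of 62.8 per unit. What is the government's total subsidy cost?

17307.38

Competitive equilibrium: 175.7 − 0.3Q = 7 + 0.54Q → Q* = 200.8333, P* = 115.45.
The subsidy lowers effective supply by 62.8: P = 0.54Q − 55.8.
New quantity: 175.7 − 0.3Q = 0.54Q − 55.8 → Q' = 275.5952.
Total subsidy cost = 62.8 × 275.5952 = 17307.38.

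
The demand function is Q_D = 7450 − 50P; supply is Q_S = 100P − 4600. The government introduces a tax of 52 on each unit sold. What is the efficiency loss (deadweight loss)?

In inverse form: demand P = 149 − 0.02Q, supply P = 46 + 0.01Q.
Competitive equilibrium: 149 − 0.02Q = 46 + 0.01Q → Q* = 3433.3333, P* = 80.3333.
With the tax, the buyer price exceeds the seller price by 52: (149 − 0.02Q) − (46 + 0.01Q) = 52 → Q' = 1700.
ΔQ = 3433.3333 − 1700 = 1733.3333; the wedge equals the tax, 52.
DWL = ½ × 1733.3333 × 52 = 45066.67.

45066.67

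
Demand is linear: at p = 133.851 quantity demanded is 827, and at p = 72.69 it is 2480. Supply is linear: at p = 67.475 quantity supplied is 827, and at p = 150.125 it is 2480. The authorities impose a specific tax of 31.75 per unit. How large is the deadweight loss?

5793.46

Demand slope = (72.69 − 133.851)/(2480 − 827) = −0.037, so p = 164.45 − 0.037q.
Supply slope = (150.125 − 67.475)/(2480 − 827) = 0.05, so p = 26.125 + 0.05q.
Competitive equilibrium: 164.45 − 0.037q = 26.125 + 0.05q → q* = 1589.9425, p* = 105.6221.
With the tax, the buyer price exceeds the seller price by 31.75: (164.45 − 0.037q) − (26.125 + 0.05q) = 31.75 → q' = 1225.
Δq = 1589.9425 − 1225 = 364.9425; the wedge equals the tax, 31.75.
DWL = ½ × 364.9425 × 31.75 = 5793.46.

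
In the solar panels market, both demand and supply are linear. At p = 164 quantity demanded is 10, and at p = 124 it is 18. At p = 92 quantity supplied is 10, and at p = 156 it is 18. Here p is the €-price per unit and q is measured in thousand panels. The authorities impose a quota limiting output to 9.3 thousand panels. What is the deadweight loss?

Demand slope = (124 − 164)/(18 − 10) = −5, so p = 214 − 5q.
Supply slope = (156 − 92)/(18 − 10) = 8, so p = 12 + 8q.
Competitive equilibrium: 214 − 5q = 12 + 8q → q* = 15.5385, p* = 136.3077.
At q = 9.3: demand price = 214 − 5·9.3 = 167.5; supply price = 12 + 8·9.3 = 86.4.
Δq = 15.5385 − 9.3 = 6.2385; wedge = 167.5 − 86.4 = 81.1.
DWL = ½ × 6.2385 × 81.1 = €252.97 thousand.

€252.97 thousand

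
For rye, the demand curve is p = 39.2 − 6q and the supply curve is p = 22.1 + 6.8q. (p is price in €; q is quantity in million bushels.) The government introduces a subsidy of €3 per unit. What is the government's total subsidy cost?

€4.71 million

Competitive equilibrium: 39.2 − 6q = 22.1 + 6.8q → q* = 1.3359, p* = 31.1844.
The subsidy lowers effective supply by 3: p = 19.1 + 6.8q.
New quantity: 39.2 − 6q = 19.1 + 6.8q → q' = 1.5703.
Total subsidy cost = 3 × 1.5703 = €4.71 million.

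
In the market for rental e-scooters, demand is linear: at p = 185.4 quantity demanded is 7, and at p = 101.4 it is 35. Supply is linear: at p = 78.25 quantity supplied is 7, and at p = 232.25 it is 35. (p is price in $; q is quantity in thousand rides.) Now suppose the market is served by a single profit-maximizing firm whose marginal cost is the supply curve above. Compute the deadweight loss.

$111.18 thousand

Demand slope = (101.4 − 185.4)/(35 − 7) = −3, so p = 206.4 − 3q.
Supply slope = (232.25 − 78.25)/(35 − 7) = 5.5, so p = 39.75 + 5.5q.
Competitive equilibrium: 206.4 − 3q = 39.75 + 5.5q → q* = 19.6059, p* = 147.5824.
Marginal revenue: MR = 206.4 − 6q. Set MR = MC: 206.4 − 6q = 39.75 + 5.5q → q_m = 14.4913.
Price p_m = 206.4 − 3·14.4913 = 162.9261; MC(q_m) = 39.75 + 5.5·14.4913 = 119.4522.
Competitive q* = 19.6059, so Δq = 5.1146; wedge = 162.9261 − 119.4522 = 43.4739.
The triangle = ½ × 5.1146 × 43.4739 = $111.18 thousand.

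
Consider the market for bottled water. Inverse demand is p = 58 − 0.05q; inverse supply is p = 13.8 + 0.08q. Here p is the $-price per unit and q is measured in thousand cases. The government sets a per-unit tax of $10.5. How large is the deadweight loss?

$424.04 thousand

Competitive equilibrium: 58 − 0.05q = 13.8 + 0.08q → q* = 340, p* = 41.
With the tax, the buyer price exceeds the seller price by 10.5: (58 − 0.05q) − (13.8 + 0.08q) = 10.5 → q' = 259.2308.
Δq = 340 − 259.2308 = 80.7692; the wedge equals the tax, 10.5.
Deadweight loss = ½ × 80.7692 × 10.5 = $424.04 thousand.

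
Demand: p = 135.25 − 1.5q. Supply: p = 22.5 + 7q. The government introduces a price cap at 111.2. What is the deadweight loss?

Competitive equilibrium: 135.25 − 1.5q = 22.5 + 7q → q* = 13.2647, p* = 115.3529.
At the ceiling p = 111.2, quantity supplied = (111.2 − 22.5)/7 = 12.6714.
Willingness to pay at q' = 12.6714: 135.25 − 1.5·12.6714 = 116.2429.
Δq = 13.2647 − 12.6714 = 0.5933; wedge = 116.2429 − 111.2 = 5.0429.
DWL = ½ × 0.5933 × 5.0429 = 1.50.

1.50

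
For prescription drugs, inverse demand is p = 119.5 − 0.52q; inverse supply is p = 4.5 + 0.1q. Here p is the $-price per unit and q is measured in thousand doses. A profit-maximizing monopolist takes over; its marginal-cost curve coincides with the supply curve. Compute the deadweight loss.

$2219.07 thousand

Competitive equilibrium: 119.5 − 0.52q = 4.5 + 0.1q → q* = 185.4839, p* = 23.0484.
Marginal revenue: MR = 119.5 − 1.04q. Set MR = MC: 119.5 − 1.04q = 4.5 + 0.1q → q_m = 100.8772.
Price p_m = 119.5 − 0.52·100.8772 = 67.0439; MC(q_m) = 4.5 + 0.1·100.8772 = 14.5877.
Competitive q* = 185.4839, so Δq = 84.6067; wedge = 67.0439 − 14.5877 = 52.4562.
The triangle = ½ × 84.6067 × 52.4562 = $2219.07 thousand.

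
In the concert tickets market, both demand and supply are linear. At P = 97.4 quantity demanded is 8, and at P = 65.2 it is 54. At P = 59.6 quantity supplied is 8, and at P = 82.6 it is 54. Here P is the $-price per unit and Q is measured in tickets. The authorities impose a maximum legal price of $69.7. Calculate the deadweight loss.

Demand slope = (65.2 − 97.4)/(54 − 8) = −0.7, so P = 103 − 0.7Q.
Supply slope = (82.6 − 59.6)/(54 − 8) = 0.5, so P = 55.6 + 0.5Q.
Competitive equilibrium: 103 − 0.7Q = 55.6 + 0.5Q → Q* = 39.5, P* = 75.35.
At the ceiling P = 69.7, quantity supplied = (69.7 − 55.6)/0.5 = 28.2.
Willingness to pay at Q' = 28.2: 103 − 0.7·28.2 = 83.26.
ΔQ = 39.5 − 28.2 = 11.3; wedge = 83.26 − 69.7 = 13.56.
DWL = ½ × 11.3 × 13.56 = $76.614.

$76.614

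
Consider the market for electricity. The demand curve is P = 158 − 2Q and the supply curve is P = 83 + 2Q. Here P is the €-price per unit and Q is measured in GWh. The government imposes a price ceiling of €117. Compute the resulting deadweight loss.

€6.125

Competitive equilibrium: 158 − 2Q = 83 + 2Q → Q* = 18.75, P* = 120.5.
At the ceiling P = 117, quantity supplied = (117 − 83)/2 = 17.
Willingness to pay at Q' = 17: 158 − 2·17 = 124.
ΔQ = 18.75 − 17 = 1.75; wedge = 124 − 117 = 7.
Welfare loss = ½ × 1.75 × 7 = €6.125.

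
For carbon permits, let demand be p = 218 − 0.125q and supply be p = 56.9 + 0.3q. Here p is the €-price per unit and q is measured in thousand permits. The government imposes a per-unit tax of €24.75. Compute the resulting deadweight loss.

€720.66 thousand

Competitive equilibrium: 218 − 0.125q = 56.9 + 0.3q → q* = 379.0588, p* = 170.6176.
With the tax, the buyer price exceeds the seller price by 24.75: (218 − 0.125q) − (56.9 + 0.3q) = 24.75 → q' = 320.8235.
Δq = 379.0588 − 320.8235 = 58.2353; the wedge equals the tax, 24.75.
The triangle = ½ × 58.2353 × 24.75 = €720.66 thousand.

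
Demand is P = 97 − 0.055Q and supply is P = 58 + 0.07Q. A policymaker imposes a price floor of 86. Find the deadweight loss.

784

Competitive equilibrium: 97 − 0.055Q = 58 + 0.07Q → Q* = 312, P* = 79.84.
At the floor P = 86, quantity demanded = (97 − 86)/0.055 = 200.
Sellers' marginal cost at Q' = 200: 58 + 0.07·200 = 72.
ΔQ = 312 − 200 = 112; wedge = 86 − 72 = 14.
Welfare loss = ½ × 112 × 14 = 784.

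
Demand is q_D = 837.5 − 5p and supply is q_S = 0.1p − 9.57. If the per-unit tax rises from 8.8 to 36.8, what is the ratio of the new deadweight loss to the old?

In inverse form: demand p = 167.5 − 0.2q, supply p = 95.7 + 10q.
Competitive equilibrium: 167.5 − 0.2q = 95.7 + 10q → q* = 7.0392, p* = 166.0922.
For a per-unit tax t: Δq = t/10.2, so DWL = ½·t·(t/10.2) = t²/20.4.
At t = 8.8: DWL = 3.796. At t = 36.8: DWL = 66.384.
Ratio = (36.8/8.8)² = 17.488.

17.488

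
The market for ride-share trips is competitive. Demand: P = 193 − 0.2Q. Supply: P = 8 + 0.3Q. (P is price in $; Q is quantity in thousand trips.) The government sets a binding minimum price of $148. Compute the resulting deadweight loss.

Competitive equilibrium: 193 − 0.2Q = 8 + 0.3Q → Q* = 370, P* = 119.
At the floor P = 148, quantity demanded = (193 − 148)/0.2 = 225.
Sellers' marginal cost at Q' = 225: 8 + 0.3·225 = 75.5.
ΔQ = 370 − 225 = 145; wedge = 148 − 75.5 = 72.5.
DWL = ½ × 145 × 72.5 = $5256.25 thousand.

$5256.25 thousand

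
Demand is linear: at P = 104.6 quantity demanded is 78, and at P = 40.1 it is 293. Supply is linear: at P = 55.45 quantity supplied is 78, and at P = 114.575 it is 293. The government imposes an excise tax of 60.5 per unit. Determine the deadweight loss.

Demand slope = (40.1 − 104.6)/(293 − 78) = −0.3, so P = 128 − 0.3Q.
Supply slope = (114.575 − 55.45)/(293 − 78) = 0.275, so P = 34 + 0.275Q.
Competitive equilibrium: 128 − 0.3Q = 34 + 0.275Q → Q* = 163.4783, P* = 78.9565.
With the tax, the buyer price exceeds the seller price by 60.5: (128 − 0.3Q) − (34 + 0.275Q) = 60.5 → Q' = 58.2609.
ΔQ = 163.4783 − 58.2609 = 105.2174; the wedge equals the tax, 60.5.
The triangle = ½ × 105.2174 × 60.5 = 3182.83.

3182.83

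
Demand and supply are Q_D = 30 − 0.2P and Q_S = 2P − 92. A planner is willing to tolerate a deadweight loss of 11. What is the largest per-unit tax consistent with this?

11

In inverse form: demand P = 150 − 5Q, supply P = 46 + 0.5Q.
Competitive equilibrium: 150 − 5Q = 46 + 0.5Q → Q* = 18.9091, P* = 55.4545.
A tax t gives ΔQ = t/5.5 and wedge t, so DWL = t²/11.
t²/11 = 11 → t² = 121 → t = 11.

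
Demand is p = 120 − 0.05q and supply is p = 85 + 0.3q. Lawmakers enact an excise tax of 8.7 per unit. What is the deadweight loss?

108.13

Competitive equilibrium: 120 − 0.05q = 85 + 0.3q → q* = 100, p* = 115.
With the tax, the buyer price exceeds the seller price by 8.7: (120 − 0.05q) − (85 + 0.3q) = 8.7 → q' = 75.1429.
Δq = 100 − 75.1429 = 24.8571; the wedge equals the tax, 8.7.
The triangle = ½ × 24.8571 × 8.7 = 108.13.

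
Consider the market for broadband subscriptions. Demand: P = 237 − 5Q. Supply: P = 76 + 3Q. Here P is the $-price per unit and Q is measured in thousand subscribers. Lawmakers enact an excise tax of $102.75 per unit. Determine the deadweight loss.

Competitive equilibrium: 237 − 5Q = 76 + 3Q → Q* = 20.125, P* = 136.375.
With the tax, the buyer price exceeds the seller price by 102.75: (237 − 5Q) − (76 + 3Q) = 102.75 → Q' = 7.2813.
ΔQ = 20.125 − 7.2813 = 12.8437; the wedge equals the tax, 102.75.
Welfare loss = ½ × 12.8437 × 102.75 = $659.85 thousand.

$659.85 thousand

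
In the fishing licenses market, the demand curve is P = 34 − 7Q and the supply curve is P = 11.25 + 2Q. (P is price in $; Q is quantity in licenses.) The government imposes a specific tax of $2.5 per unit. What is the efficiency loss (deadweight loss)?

$0.35

Competitive equilibrium: 34 − 7Q = 11.25 + 2Q → Q* = 2.5278, P* = 16.3056.
With the tax, the buyer price exceeds the seller price by 2.5: (34 − 7Q) − (11.25 + 2Q) = 2.5 → Q' = 2.25.
ΔQ = 2.5278 − 2.25 = 0.2778; the wedge equals the tax, 2.5.
The triangle = ½ × 0.2778 × 2.5 = $0.35.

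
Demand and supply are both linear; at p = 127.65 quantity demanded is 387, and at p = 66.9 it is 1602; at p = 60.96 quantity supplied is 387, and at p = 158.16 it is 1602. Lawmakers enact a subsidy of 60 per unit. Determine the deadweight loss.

Demand slope = (66.9 − 127.65)/(1602 − 387) = −0.05, so p = 147 − 0.05q.
Supply slope = (158.16 − 60.96)/(1602 − 387) = 0.08, so p = 30 + 0.08q.
Competitive equilibrium: 147 − 0.05q = 30 + 0.08q → q* = 900, p* = 102.
The subsidy lowers effective supply by 60: p = 0.08q − 30.
New quantity: 147 − 0.05q = 0.08q − 30 → q' = 1361.53846.
Overproduction Δq = 1361.53846 − 900 = 461.53846; wedge = subsidy = 60.
DWL = ½ × 461.53846 × 60 = 13846.15.

13846.15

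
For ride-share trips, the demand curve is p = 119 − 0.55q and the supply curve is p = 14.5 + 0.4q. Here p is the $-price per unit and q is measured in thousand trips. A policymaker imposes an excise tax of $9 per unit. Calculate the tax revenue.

$904.74 thousand

Competitive equilibrium: 119 − 0.55q = 14.5 + 0.4q → q* = 110, p* = 58.5.
With the tax, the buyer price exceeds the seller price by 9: (119 − 0.55q) − (14.5 + 0.4q) = 9 → q' = 100.5263.
Tax revenue = 9 × 100.5263 = $904.74 thousand.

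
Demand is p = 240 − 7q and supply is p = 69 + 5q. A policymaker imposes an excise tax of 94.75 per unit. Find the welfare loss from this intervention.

374.07

Competitive equilibrium: 240 − 7q = 69 + 5q → q* = 14.25, p* = 140.25.
With the tax, the buyer price exceeds the seller price by 94.75: (240 − 7q) − (69 + 5q) = 94.75 → q' = 6.354167.
Δq = 14.25 − 6.354167 = 7.895833; the wedge equals the tax, 94.75.
The triangle = ½ × 7.895833 × 94.75 = 374.07.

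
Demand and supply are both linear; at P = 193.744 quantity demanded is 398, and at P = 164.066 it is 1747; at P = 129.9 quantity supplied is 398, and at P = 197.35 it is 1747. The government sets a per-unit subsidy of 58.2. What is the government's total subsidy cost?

121815.83

Demand slope = (164.066 − 193.744)/(1747 − 398) = −0.022, so P = 202.5 − 0.022Q.
Supply slope = (197.35 − 129.9)/(1747 − 398) = 0.05, so P = 110 + 0.05Q.
Competitive equilibrium: 202.5 − 0.022Q = 110 + 0.05Q → Q* = 1284.72222, P* = 174.23611.
The subsidy lowers effective supply by 58.2: P = 51.8 + 0.05Q.
New quantity: 202.5 − 0.022Q = 51.8 + 0.05Q → Q' = 2093.05556.
Total subsidy cost = 58.2 × 2093.05556 = 121815.83.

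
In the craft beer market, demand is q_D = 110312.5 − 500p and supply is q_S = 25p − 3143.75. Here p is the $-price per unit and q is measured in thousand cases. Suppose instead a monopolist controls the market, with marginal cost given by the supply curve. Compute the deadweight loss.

$221.40 thousand

In inverse form: demand p = 220.625 − 0.002q, supply p = 125.75 + 0.04q.
Competitive equilibrium: 220.625 − 0.002q = 125.75 + 0.04q → q* = 2258.9286, p* = 216.1071.
Marginal revenue: MR = 220.625 − 0.004q. Set MR = MC: 220.625 − 0.004q = 125.75 + 0.04q → q_m = 2156.25.
Price p_m = 220.625 − 0.002·2156.25 = 216.3125; MC(q_m) = 125.75 + 0.04·2156.25 = 212.
Competitive q* = 2258.9286, so Δq = 102.6786; wedge = 216.3125 − 212 = 4.3125.
The triangle = ½ × 102.6786 × 4.3125 = $221.40 thousand.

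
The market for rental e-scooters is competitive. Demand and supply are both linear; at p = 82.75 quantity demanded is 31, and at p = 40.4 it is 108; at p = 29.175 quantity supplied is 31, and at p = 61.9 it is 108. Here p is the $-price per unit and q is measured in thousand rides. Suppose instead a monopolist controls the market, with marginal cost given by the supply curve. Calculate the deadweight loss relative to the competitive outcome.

$468.42 thousand

Demand slope = (40.4 − 82.75)/(108 − 31) = −0.55, so p = 99.8 − 0.55q.
Supply slope = (61.9 − 29.175)/(108 − 31) = 0.425, so p = 16 + 0.425q.
Competitive equilibrium: 99.8 − 0.55q = 16 + 0.425q → q* = 85.9487, p* = 52.5282.
Marginal revenue: MR = 99.8 − 1.1q. Set MR = MC: 99.8 − 1.1q = 16 + 0.425q → q_m = 54.9508.
Price p_m = 99.8 − 0.55·54.9508 = 69.5771; MC(q_m) = 16 + 0.425·54.9508 = 39.3541.
Competitive q* = 85.9487, so Δq = 30.9979; wedge = 69.5771 − 39.3541 = 30.223.
Deadweight loss = ½ × 30.9979 × 30.223 = $468.42 thousand.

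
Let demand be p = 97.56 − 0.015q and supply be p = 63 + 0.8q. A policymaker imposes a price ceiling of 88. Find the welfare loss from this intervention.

Competitive equilibrium: 97.56 − 0.015q = 63 + 0.8q → q* = 42.4049, p* = 96.9239.
At the ceiling p = 88, quantity supplied = (88 − 63)/0.8 = 31.25.
Willingness to pay at q' = 31.25: 97.56 − 0.015·31.25 = 97.0913.
Δq = 42.4049 − 31.25 = 11.1549; wedge = 97.0913 − 88 = 9.0913.
The triangle = ½ × 11.1549 × 9.0913 = 50.71.

50.71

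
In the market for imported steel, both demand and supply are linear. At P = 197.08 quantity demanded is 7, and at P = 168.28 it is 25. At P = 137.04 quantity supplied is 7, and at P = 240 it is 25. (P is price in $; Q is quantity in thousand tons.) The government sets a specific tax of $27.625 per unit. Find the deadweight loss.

Demand slope = (168.28 − 197.08)/(25 − 7) = −1.6, so P = 208.28 − 1.6Q.
Supply slope = (240 − 137.04)/(25 − 7) = 5.72, so P = 97 + 5.72Q.
Competitive equilibrium: 208.28 − 1.6Q = 97 + 5.72Q → Q* = 15.2022, P* = 183.9565.
With the tax, the buyer price exceeds the seller price by 27.625: (208.28 − 1.6Q) − (97 + 5.72Q) = 27.625 → Q' = 11.4283.
ΔQ = 15.2022 − 11.4283 = 3.7739; the wedge equals the tax, 27.625.
Deadweight loss = ½ × 3.7739 × 27.625 = $52.13 thousand.

$52.13 thousand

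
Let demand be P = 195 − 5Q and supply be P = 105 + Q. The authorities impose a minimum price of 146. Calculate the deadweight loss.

Competitive equilibrium: 195 − 5Q = 105 + Q → Q* = 15, P* = 120.
At the floor P = 146, quantity demanded = (195 − 146)/5 = 9.8.
Sellers' marginal cost at Q' = 9.8: 105 + 1·9.8 = 114.8.
ΔQ = 15 − 9.8 = 5.2; wedge = 146 − 114.8 = 31.2.
Deadweight loss = ½ × 5.2 × 31.2 = 81.12.

81.12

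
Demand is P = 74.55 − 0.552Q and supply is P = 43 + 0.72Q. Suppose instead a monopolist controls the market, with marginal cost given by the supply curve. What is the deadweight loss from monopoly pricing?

35.84

Competitive equilibrium: 74.55 − 0.552Q = 43 + 0.72Q → Q* = 24.8035, P* = 60.8585.
Marginal revenue: MR = 74.55 − 1.104Q. Set MR = MC: 74.55 − 1.104Q = 43 + 0.72Q → Q_m = 17.2971.
Price P_m = 74.55 − 0.552·17.2971 = 65.002; MC(Q_m) = 43 + 0.72·17.2971 = 55.4539.
Competitive Q* = 24.8035, so ΔQ = 7.5064; wedge = 65.002 − 55.4539 = 9.5481.
The triangle = ½ × 7.5064 × 9.5481 = 35.84.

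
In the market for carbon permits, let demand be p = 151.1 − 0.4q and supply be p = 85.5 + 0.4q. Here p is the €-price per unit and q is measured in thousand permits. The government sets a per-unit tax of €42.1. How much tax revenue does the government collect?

Competitive equilibrium: 151.1 − 0.4q = 85.5 + 0.4q → q* = 82, p* = 118.3.
With the tax, the buyer price exceeds the seller price by 42.1: (151.1 − 0.4q) − (85.5 + 0.4q) = 42.1 → q' = 29.375.
Tax revenue = 42.1 × 29.375 = €1236.69 thousand.

€1236.69 thousand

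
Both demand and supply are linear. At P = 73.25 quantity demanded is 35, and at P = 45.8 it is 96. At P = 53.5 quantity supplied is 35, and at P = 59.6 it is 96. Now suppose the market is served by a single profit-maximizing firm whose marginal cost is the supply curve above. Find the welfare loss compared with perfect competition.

Demand slope = (45.8 − 73.25)/(96 − 35) = −0.45, so P = 89 − 0.45Q.
Supply slope = (59.6 − 53.5)/(96 − 35) = 0.1, so P = 50 + 0.1Q.
Competitive equilibrium: 89 − 0.45Q = 50 + 0.1Q → Q* = 70.9091, P* = 57.0909.
Marginal revenue: MR = 89 − 0.9Q. Set MR = MC: 89 − 0.9Q = 50 + 0.1Q → Q_m = 39.
Price P_m = 89 − 0.45·39 = 71.45; MC(Q_m) = 50 + 0.1·39 = 53.9.
Competitive Q* = 70.9091, so ΔQ = 31.9091; wedge = 71.45 − 53.9 = 17.55.
Deadweight loss = ½ × 31.9091 × 17.55 = 280.

280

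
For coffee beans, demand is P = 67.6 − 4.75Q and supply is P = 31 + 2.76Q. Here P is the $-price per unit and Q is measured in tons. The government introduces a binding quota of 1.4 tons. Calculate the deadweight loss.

Competitive equilibrium: 67.6 − 4.75Q = 31 + 2.76Q → Q* = 4.8735, P* = 44.4509.
At Q = 1.4: demand price = 67.6 − 4.75·1.4 = 60.95; supply price = 31 + 2.76·1.4 = 34.864.
ΔQ = 4.8735 − 1.4 = 3.4735; wedge = 60.95 − 34.864 = 26.086.
The triangle = ½ × 3.4735 × 26.086 = $45.30.

$45.30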